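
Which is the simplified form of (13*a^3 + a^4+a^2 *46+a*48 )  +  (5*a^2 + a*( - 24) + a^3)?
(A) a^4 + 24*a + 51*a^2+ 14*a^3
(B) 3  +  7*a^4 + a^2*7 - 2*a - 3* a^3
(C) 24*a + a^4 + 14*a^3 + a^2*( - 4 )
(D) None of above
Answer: A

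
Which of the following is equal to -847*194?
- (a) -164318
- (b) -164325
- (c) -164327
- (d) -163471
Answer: a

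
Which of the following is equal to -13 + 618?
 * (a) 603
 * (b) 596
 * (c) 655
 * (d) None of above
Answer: d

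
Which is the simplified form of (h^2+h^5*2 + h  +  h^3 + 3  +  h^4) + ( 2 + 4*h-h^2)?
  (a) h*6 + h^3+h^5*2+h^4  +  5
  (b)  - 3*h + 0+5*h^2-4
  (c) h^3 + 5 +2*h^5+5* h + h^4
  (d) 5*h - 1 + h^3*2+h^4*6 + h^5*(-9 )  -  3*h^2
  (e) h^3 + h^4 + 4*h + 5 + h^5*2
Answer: c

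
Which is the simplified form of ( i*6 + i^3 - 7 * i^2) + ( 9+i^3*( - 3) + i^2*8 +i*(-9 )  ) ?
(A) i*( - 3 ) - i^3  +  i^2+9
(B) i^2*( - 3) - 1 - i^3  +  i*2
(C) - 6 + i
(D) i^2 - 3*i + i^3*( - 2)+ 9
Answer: D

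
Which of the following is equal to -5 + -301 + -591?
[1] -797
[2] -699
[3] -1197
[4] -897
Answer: 4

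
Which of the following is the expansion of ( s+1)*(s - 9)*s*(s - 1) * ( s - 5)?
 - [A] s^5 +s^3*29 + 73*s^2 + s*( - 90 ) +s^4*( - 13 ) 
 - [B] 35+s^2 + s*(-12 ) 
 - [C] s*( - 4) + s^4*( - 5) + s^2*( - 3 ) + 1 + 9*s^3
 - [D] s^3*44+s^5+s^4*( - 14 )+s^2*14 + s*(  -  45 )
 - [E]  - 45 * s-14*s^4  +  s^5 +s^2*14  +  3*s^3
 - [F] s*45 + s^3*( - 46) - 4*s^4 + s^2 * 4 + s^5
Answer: D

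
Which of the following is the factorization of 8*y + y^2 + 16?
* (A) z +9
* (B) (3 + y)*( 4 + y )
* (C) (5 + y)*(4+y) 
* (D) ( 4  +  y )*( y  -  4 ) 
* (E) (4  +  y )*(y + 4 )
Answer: E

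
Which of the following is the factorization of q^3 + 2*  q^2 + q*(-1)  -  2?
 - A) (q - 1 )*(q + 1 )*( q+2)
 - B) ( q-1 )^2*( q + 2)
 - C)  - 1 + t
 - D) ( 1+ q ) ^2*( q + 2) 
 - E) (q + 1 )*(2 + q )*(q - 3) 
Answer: A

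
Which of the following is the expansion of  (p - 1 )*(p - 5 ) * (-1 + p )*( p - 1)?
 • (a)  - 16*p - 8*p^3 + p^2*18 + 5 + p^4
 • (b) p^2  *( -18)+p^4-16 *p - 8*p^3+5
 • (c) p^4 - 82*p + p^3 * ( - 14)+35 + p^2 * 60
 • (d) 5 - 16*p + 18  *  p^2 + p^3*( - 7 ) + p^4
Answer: a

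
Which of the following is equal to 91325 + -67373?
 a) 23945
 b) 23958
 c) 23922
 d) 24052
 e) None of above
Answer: e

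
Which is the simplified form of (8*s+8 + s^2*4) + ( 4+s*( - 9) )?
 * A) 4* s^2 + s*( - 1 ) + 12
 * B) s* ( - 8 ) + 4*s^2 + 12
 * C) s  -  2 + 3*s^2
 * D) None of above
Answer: A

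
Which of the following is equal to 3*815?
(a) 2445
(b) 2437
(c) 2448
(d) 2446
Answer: a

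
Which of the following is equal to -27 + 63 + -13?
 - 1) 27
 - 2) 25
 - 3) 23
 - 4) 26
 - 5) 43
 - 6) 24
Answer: 3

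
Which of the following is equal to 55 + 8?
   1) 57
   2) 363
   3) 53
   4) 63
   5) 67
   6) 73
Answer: 4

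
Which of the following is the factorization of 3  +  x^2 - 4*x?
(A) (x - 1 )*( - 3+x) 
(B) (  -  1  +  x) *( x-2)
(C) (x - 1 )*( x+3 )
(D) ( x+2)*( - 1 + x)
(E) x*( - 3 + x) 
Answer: A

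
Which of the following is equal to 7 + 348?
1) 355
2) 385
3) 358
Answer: 1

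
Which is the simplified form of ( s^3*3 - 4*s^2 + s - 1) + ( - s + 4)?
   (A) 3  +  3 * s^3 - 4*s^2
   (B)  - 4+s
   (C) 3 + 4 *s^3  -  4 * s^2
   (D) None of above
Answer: A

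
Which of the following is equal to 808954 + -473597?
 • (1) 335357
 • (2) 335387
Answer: 1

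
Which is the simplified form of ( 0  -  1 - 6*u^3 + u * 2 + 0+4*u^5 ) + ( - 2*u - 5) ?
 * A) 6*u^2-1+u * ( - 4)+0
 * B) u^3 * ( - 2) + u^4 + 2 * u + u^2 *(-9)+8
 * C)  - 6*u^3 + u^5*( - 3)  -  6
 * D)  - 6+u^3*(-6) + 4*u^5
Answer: D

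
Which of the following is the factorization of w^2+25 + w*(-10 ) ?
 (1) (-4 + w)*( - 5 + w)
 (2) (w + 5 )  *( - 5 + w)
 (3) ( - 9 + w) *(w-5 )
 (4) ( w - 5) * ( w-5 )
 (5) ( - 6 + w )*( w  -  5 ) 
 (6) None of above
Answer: 4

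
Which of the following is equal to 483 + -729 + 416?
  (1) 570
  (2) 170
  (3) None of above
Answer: 2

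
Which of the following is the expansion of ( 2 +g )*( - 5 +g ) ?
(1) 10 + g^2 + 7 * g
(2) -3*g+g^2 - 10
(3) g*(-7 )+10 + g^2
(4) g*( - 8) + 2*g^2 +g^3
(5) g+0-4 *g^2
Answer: 2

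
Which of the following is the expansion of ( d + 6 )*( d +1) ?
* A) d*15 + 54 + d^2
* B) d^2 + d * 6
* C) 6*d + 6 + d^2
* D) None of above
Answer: D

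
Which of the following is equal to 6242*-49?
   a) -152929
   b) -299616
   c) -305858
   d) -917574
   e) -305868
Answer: c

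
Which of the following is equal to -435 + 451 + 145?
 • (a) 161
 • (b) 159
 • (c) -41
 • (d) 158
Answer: a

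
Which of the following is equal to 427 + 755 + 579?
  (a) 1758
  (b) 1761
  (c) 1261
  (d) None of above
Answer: b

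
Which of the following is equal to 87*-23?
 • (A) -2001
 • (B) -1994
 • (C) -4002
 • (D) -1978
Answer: A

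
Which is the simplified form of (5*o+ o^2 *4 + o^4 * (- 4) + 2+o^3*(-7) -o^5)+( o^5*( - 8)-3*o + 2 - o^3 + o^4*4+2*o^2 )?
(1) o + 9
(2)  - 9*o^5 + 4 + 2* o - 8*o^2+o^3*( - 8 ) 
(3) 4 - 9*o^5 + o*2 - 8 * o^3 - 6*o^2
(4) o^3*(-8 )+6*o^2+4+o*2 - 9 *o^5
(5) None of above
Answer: 4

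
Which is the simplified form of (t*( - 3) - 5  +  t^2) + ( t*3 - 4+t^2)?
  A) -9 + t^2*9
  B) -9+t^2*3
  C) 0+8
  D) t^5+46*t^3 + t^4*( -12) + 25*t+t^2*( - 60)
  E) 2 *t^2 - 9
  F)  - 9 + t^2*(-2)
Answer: E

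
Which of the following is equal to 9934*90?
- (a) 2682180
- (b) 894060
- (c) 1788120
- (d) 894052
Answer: b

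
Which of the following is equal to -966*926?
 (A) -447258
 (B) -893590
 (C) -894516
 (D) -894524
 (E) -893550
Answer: C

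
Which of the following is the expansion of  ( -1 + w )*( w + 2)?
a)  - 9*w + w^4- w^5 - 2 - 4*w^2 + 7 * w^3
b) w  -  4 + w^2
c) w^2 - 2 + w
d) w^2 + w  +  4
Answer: c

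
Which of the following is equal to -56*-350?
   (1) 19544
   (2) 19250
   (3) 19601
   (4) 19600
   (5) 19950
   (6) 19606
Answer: 4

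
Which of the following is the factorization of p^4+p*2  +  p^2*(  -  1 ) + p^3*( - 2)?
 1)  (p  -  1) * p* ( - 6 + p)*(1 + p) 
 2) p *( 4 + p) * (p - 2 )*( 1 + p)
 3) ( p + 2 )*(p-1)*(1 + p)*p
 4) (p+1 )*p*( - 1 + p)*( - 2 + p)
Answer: 4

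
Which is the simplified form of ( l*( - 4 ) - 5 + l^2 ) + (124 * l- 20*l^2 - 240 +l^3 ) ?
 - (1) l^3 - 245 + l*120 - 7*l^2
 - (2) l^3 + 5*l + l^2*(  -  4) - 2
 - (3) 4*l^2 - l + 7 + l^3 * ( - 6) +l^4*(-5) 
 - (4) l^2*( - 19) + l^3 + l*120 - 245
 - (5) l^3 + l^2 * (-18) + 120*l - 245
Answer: 4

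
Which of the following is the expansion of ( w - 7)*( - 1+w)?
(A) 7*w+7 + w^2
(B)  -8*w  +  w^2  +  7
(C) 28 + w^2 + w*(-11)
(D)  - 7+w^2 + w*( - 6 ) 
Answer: B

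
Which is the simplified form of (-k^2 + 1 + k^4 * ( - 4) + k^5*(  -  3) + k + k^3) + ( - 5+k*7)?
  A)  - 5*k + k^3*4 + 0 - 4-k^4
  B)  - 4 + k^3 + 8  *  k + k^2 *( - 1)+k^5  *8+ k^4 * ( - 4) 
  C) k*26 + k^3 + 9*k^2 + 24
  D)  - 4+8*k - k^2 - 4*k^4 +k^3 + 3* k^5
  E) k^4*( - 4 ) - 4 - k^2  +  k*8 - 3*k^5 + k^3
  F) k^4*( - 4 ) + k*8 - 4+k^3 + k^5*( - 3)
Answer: E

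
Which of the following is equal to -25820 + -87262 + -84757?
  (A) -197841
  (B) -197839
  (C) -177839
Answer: B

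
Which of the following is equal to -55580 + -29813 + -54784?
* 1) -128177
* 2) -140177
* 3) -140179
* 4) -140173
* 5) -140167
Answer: 2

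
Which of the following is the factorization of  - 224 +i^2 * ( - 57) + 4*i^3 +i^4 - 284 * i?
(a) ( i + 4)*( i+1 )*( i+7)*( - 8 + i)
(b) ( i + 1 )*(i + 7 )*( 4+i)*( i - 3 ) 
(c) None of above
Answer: a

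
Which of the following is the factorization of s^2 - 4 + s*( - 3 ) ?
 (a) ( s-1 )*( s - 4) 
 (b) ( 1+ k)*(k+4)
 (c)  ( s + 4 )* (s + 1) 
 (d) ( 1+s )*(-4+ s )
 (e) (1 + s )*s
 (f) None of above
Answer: d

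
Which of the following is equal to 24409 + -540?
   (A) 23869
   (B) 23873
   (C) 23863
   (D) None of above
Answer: A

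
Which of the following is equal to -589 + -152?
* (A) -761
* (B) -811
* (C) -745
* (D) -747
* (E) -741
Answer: E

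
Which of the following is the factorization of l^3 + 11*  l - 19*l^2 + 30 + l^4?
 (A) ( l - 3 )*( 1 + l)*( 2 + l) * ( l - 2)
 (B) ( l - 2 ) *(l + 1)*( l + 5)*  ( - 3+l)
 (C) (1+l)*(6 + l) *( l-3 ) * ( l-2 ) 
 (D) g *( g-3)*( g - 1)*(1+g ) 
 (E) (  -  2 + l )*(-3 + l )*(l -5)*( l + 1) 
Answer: B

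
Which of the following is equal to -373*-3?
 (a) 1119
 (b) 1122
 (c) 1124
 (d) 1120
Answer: a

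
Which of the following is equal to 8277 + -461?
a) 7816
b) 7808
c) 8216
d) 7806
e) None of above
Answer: a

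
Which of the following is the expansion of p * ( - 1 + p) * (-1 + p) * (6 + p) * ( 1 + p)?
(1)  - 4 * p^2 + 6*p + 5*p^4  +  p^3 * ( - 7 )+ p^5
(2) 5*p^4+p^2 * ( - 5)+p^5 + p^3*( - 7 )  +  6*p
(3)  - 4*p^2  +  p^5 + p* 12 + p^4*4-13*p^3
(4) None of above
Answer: 2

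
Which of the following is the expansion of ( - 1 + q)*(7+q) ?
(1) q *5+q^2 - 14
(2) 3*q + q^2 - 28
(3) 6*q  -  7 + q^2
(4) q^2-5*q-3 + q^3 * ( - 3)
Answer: 3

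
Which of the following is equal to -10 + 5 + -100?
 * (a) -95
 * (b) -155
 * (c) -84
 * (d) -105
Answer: d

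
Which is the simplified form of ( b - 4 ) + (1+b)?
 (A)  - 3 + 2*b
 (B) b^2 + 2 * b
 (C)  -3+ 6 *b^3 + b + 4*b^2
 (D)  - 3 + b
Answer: A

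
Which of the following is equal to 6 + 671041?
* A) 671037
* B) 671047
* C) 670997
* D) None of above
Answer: B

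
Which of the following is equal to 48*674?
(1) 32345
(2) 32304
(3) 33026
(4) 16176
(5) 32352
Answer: 5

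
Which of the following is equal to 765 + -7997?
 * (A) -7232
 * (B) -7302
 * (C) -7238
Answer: A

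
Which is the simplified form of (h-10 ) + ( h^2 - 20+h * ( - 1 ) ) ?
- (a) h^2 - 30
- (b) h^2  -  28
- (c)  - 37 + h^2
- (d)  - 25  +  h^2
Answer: a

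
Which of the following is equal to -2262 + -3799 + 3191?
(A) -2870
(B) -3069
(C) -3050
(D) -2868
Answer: A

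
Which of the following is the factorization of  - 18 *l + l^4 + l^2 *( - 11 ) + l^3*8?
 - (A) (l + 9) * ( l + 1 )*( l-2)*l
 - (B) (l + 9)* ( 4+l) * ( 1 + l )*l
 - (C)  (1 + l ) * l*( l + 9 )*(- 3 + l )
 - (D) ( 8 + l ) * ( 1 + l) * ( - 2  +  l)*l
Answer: A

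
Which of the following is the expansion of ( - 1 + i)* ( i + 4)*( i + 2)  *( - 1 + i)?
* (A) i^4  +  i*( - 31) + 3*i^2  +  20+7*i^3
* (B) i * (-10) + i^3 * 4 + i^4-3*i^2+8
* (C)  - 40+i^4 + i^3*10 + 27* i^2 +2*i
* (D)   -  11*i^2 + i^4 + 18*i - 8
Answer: B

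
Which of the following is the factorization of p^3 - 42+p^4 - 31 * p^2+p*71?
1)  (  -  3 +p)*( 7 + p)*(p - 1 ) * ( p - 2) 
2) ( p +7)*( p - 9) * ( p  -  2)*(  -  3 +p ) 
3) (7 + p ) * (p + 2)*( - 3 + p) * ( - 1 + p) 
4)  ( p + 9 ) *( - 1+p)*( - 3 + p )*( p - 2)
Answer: 1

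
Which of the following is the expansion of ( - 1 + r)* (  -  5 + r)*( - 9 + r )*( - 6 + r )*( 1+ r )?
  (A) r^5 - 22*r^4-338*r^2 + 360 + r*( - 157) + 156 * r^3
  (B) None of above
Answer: B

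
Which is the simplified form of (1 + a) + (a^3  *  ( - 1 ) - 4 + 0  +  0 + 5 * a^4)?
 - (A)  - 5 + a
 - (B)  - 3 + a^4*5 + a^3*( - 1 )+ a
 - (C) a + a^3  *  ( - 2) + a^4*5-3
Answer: B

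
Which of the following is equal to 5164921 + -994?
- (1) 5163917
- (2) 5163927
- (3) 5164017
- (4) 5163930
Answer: 2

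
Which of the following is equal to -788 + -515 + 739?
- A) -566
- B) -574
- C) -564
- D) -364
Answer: C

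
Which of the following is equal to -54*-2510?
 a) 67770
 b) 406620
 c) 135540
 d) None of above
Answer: c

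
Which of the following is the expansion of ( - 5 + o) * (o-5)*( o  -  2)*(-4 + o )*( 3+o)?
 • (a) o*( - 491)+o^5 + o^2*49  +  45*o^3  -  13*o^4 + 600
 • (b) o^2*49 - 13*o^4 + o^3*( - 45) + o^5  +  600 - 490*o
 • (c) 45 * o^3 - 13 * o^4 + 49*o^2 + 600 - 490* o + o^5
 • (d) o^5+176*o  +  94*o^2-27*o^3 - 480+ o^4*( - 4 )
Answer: c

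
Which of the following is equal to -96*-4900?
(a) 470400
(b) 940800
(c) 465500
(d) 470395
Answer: a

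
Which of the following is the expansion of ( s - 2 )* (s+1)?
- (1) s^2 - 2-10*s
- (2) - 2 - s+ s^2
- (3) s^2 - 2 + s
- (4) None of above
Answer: 2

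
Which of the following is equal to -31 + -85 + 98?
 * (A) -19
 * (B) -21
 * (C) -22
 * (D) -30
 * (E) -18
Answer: E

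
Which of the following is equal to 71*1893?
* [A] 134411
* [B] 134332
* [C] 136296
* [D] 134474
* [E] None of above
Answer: E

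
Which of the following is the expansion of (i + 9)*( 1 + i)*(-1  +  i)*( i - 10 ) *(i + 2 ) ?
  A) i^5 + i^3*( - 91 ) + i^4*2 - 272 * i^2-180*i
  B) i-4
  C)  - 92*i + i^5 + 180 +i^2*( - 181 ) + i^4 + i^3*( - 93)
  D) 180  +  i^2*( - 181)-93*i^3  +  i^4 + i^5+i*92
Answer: D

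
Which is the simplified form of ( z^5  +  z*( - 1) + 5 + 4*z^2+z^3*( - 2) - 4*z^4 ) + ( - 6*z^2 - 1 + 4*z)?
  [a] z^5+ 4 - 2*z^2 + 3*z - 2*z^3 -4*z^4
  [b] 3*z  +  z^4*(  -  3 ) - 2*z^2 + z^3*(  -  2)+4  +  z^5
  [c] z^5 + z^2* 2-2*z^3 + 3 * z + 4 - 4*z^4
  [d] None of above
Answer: a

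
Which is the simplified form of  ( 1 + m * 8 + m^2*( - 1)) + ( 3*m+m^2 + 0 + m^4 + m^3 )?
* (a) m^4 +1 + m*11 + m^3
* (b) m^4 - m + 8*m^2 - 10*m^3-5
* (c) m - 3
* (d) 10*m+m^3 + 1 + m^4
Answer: a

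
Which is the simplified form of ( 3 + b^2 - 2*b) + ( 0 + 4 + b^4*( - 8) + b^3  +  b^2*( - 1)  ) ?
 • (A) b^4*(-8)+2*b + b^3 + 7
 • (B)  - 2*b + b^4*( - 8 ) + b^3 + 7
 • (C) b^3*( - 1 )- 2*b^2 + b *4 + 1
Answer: B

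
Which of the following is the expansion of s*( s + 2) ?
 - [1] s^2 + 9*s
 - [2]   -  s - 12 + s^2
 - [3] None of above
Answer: 3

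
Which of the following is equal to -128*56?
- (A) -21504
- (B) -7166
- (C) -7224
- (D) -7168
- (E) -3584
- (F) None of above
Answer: D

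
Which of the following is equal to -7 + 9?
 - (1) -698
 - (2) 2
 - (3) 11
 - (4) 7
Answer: 2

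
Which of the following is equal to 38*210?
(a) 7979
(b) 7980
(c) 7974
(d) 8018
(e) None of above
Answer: b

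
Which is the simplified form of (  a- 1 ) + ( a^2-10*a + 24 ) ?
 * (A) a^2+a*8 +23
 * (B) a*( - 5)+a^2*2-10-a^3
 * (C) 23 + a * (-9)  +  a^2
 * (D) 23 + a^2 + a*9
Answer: C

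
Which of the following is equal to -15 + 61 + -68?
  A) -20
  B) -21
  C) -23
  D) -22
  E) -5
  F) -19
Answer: D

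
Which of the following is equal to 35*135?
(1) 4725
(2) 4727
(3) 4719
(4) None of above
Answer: 1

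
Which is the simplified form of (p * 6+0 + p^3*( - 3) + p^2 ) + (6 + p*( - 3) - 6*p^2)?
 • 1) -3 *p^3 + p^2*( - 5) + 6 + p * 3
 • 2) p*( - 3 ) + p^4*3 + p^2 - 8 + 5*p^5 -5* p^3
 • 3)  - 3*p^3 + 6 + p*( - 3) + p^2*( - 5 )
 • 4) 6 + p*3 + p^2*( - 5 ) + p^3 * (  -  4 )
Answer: 1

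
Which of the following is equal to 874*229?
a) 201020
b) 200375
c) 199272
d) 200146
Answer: d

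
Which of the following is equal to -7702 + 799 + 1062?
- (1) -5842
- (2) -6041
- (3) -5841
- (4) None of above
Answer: 3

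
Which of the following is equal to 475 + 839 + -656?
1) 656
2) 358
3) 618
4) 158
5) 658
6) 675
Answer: 5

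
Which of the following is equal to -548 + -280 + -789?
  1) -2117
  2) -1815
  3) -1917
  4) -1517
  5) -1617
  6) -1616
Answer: 5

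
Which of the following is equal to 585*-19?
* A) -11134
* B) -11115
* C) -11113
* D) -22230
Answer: B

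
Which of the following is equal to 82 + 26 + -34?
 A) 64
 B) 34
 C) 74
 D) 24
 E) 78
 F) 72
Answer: C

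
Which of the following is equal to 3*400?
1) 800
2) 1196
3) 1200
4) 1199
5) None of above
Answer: 3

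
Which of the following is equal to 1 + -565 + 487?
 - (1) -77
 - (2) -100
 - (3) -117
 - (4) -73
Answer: 1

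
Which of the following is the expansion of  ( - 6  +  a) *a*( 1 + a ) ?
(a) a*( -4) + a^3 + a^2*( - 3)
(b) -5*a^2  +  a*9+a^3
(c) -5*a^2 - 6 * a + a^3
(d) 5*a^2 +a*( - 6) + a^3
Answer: c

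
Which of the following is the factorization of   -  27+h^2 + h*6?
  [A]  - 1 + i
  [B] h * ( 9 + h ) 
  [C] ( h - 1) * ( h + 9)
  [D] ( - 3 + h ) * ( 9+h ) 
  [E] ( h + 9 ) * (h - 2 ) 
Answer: D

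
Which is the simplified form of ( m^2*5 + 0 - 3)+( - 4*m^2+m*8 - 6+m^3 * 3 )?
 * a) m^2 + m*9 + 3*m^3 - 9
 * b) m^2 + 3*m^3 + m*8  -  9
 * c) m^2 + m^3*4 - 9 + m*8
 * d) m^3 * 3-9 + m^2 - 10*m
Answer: b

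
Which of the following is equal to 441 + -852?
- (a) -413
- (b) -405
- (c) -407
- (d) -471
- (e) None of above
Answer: e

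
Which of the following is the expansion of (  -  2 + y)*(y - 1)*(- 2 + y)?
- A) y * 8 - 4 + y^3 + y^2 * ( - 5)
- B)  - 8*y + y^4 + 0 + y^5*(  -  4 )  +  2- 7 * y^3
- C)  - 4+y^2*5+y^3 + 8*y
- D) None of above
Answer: A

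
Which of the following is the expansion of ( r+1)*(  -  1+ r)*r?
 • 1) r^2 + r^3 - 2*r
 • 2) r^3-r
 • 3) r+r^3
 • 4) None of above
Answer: 2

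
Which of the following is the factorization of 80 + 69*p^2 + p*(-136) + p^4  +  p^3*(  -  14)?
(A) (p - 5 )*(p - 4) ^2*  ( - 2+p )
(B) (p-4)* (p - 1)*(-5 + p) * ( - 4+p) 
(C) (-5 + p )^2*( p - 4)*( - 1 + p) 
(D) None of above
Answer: B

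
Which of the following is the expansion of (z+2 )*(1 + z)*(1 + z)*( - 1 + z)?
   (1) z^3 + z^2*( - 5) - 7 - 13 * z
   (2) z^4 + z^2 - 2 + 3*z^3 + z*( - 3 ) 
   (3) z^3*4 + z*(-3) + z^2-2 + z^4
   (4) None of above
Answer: 2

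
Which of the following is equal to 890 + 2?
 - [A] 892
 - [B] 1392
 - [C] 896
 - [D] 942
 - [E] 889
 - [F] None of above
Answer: A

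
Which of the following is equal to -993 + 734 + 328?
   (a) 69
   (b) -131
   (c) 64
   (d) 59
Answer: a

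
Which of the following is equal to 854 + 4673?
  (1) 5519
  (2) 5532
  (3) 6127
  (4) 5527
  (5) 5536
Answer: 4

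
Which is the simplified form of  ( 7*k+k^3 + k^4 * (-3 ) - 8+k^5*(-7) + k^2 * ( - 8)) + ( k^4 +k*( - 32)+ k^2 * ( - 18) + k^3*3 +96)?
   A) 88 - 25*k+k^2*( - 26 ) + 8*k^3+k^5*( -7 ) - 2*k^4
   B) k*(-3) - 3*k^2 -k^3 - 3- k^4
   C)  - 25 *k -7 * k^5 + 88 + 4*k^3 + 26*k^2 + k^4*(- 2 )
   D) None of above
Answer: D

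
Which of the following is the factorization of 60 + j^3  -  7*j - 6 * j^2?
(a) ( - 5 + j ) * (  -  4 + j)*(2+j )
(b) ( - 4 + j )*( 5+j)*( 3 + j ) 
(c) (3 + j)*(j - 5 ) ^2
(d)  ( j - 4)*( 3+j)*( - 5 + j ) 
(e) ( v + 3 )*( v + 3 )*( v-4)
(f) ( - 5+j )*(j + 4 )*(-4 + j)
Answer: d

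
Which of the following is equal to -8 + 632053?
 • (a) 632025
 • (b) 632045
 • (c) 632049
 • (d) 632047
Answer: b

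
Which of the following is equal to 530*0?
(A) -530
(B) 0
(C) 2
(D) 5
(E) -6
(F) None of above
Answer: B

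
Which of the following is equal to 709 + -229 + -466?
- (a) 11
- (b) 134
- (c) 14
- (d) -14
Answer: c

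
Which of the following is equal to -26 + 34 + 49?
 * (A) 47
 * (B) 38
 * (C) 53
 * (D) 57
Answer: D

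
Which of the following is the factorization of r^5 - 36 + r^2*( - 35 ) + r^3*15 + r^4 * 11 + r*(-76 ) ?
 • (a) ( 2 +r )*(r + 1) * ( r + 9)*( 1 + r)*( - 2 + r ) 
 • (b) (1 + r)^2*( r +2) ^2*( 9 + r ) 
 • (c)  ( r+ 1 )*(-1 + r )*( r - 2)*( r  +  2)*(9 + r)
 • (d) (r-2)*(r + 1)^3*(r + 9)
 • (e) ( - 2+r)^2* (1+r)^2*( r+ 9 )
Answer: a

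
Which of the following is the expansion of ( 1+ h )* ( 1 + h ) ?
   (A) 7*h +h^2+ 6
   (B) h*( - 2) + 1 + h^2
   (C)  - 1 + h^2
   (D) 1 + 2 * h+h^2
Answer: D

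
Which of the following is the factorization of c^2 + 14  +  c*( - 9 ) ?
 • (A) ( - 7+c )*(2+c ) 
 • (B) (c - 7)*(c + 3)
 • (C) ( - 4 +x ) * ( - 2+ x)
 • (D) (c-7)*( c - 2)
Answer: D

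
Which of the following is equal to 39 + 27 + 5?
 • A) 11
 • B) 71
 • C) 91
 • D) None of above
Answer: B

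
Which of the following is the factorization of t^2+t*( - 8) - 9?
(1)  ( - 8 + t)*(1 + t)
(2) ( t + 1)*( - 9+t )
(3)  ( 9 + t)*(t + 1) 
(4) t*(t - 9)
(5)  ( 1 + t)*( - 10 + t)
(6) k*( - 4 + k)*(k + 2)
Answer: 2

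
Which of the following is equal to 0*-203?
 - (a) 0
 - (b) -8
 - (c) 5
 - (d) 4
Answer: a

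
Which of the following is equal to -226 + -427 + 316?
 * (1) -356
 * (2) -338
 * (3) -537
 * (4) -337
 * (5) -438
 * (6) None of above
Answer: 4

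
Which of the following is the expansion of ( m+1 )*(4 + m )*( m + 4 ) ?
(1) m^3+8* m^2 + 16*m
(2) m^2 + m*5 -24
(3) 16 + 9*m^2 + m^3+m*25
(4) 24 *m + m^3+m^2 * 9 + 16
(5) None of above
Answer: 4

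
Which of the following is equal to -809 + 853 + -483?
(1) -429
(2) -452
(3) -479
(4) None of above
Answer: 4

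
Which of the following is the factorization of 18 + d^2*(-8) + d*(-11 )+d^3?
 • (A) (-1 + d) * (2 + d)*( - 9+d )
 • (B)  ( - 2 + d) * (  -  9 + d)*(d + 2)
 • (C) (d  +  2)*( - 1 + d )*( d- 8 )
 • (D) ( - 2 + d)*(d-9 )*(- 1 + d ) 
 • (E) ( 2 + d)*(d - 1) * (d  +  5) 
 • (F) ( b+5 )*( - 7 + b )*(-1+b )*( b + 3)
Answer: A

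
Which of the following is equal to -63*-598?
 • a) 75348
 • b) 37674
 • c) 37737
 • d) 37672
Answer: b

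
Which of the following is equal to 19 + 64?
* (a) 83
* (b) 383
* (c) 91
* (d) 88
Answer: a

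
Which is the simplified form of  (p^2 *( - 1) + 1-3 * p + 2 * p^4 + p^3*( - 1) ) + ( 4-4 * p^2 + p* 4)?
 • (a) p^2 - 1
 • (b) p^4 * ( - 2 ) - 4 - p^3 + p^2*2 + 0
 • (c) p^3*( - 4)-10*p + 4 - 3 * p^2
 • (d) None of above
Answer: d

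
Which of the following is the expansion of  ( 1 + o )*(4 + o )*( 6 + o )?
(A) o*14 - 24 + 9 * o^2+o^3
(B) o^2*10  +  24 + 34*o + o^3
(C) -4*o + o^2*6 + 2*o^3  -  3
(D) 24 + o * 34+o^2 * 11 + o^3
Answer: D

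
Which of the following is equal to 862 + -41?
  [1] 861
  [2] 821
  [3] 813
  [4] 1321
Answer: 2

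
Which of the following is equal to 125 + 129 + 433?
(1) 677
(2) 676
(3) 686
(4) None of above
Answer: 4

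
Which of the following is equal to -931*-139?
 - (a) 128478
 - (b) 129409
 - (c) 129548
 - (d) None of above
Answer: b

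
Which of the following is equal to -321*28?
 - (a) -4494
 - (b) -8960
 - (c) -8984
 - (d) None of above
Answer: d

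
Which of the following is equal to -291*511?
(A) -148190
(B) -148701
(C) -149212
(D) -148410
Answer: B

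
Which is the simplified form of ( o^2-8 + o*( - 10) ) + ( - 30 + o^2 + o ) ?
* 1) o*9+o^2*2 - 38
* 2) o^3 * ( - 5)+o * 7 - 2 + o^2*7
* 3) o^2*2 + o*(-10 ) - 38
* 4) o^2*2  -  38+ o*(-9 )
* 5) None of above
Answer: 4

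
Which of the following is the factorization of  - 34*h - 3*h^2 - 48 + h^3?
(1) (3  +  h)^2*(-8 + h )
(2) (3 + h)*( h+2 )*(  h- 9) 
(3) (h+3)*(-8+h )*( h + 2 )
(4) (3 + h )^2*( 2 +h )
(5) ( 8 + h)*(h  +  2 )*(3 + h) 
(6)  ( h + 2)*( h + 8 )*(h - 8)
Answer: 3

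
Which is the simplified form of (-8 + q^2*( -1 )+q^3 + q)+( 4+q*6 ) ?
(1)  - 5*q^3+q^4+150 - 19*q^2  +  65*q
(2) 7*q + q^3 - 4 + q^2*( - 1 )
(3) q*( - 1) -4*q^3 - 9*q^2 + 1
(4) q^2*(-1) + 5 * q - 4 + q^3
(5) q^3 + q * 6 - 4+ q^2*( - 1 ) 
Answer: 2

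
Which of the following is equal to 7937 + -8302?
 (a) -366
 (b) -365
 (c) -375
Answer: b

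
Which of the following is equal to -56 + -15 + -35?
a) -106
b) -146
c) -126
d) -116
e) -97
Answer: a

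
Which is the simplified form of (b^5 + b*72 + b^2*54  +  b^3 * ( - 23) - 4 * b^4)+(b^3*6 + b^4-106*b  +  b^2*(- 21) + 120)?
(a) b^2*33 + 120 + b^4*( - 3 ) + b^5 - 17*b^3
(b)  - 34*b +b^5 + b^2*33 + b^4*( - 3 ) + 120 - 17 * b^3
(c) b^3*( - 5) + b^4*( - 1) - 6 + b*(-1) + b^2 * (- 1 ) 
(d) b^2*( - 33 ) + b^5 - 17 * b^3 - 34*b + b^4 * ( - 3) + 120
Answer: b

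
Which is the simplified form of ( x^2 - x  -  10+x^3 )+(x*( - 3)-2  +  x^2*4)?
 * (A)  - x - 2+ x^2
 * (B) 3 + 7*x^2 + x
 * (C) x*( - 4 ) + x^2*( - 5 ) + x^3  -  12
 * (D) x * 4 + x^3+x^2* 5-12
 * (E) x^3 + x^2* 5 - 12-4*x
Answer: E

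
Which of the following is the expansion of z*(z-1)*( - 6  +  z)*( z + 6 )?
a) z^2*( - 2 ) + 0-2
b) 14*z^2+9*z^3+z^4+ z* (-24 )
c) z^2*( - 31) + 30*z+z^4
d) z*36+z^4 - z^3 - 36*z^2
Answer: d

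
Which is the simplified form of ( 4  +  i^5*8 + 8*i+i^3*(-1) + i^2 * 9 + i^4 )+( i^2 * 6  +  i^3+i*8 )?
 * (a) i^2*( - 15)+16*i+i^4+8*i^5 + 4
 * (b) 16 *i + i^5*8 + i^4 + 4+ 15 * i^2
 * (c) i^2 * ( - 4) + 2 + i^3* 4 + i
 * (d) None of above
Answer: b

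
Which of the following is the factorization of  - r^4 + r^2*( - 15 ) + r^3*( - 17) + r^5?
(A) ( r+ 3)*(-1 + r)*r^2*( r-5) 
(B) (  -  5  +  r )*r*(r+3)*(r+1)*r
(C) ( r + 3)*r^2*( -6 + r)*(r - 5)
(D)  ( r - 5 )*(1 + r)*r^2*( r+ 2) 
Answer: B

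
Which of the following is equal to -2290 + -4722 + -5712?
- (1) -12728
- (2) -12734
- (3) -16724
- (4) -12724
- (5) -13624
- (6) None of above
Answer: 4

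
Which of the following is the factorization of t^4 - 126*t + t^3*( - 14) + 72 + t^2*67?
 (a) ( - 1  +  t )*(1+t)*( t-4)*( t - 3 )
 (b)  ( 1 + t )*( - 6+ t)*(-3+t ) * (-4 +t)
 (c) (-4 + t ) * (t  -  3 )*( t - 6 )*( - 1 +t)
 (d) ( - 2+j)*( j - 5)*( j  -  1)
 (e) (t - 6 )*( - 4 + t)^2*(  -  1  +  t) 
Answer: c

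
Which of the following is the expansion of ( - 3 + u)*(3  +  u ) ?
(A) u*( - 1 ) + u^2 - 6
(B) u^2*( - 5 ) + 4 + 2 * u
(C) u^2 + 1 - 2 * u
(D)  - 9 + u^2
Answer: D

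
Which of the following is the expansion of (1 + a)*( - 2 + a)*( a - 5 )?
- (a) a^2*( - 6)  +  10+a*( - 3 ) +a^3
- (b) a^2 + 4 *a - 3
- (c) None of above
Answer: c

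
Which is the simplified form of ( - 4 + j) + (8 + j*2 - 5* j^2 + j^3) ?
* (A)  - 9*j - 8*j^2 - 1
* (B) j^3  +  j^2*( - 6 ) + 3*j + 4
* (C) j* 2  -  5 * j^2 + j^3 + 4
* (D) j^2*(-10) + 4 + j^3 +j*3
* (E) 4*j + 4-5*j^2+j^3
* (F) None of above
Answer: F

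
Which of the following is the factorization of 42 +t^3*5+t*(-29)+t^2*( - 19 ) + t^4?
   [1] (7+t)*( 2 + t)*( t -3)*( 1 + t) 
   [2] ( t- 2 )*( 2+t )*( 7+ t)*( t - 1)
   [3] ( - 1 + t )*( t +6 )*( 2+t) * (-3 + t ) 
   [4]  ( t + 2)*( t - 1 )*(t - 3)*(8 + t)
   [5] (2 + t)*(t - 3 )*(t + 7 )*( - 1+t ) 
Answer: 5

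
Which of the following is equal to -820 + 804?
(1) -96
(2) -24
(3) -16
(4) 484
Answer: 3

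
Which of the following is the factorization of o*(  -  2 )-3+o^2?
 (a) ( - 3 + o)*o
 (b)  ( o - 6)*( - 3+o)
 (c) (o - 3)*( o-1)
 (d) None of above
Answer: d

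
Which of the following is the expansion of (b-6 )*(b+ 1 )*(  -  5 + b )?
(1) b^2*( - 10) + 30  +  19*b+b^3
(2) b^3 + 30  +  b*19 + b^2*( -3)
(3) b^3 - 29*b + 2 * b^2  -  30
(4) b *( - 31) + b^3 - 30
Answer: 1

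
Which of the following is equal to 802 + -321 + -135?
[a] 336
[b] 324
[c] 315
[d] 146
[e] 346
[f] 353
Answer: e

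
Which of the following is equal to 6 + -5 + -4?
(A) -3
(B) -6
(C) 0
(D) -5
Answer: A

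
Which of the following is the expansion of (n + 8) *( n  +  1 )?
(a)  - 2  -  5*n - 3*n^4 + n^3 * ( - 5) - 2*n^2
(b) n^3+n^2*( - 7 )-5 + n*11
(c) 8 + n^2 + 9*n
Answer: c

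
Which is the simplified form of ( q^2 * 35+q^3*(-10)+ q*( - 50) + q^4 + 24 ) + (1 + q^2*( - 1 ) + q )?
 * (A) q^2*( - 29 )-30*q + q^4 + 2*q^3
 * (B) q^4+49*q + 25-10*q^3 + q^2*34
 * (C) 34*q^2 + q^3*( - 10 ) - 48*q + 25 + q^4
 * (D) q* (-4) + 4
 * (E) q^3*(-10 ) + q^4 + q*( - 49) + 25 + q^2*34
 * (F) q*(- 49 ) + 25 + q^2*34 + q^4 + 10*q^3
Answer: E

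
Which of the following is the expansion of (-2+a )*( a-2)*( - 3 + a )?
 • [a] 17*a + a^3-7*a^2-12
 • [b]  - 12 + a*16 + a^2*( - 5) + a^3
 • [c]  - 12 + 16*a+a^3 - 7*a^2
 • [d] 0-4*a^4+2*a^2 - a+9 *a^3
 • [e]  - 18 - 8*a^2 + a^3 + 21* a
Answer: c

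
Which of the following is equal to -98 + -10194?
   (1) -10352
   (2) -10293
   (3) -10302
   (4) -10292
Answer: 4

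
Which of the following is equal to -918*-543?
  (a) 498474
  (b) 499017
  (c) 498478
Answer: a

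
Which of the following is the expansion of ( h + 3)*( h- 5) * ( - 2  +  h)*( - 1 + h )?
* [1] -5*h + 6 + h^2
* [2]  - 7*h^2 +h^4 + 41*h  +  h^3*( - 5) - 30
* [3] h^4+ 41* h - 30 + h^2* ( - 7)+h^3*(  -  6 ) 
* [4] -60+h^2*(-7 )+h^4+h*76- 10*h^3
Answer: 2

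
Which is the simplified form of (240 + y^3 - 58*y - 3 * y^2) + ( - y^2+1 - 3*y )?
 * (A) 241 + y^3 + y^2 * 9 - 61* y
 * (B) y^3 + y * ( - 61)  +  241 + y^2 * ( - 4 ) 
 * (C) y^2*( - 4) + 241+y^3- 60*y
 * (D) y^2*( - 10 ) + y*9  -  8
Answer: B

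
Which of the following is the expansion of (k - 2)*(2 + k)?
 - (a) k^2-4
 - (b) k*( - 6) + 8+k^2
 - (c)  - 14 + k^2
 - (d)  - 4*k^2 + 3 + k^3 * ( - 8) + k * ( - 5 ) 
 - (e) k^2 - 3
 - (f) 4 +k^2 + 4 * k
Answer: a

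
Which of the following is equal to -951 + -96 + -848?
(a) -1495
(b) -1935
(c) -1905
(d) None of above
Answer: d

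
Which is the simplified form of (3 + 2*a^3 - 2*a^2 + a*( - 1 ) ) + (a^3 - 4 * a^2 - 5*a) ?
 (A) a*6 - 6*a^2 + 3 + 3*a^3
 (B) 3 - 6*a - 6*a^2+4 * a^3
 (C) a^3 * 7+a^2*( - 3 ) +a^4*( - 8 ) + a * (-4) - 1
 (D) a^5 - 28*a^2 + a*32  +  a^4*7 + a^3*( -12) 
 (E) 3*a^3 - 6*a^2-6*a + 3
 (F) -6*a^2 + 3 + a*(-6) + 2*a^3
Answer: E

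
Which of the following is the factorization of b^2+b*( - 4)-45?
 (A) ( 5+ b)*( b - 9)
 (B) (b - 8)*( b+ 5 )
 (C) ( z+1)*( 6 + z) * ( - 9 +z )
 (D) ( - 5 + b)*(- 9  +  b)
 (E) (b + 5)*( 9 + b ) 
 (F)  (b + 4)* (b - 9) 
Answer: A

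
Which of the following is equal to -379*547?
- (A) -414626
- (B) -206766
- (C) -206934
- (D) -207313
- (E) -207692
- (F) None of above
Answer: D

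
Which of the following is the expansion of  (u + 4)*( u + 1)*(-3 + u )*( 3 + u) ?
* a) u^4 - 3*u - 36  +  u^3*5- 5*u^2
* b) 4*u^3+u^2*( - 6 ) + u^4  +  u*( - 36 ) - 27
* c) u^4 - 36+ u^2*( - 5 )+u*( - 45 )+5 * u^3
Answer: c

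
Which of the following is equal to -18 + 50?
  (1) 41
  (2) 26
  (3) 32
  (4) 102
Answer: 3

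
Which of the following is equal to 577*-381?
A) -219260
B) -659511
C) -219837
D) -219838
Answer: C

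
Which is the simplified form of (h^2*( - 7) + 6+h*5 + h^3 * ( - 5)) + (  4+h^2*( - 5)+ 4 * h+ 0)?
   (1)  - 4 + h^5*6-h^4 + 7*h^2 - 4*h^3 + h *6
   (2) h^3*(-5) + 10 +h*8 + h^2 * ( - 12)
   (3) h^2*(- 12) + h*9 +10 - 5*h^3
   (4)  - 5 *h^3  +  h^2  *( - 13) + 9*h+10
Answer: 3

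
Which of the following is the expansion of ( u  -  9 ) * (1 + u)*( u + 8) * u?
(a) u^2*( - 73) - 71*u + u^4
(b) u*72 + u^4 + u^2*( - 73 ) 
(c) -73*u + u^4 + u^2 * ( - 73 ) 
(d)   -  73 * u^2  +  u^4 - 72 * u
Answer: d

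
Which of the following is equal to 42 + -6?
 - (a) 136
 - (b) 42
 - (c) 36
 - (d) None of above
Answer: c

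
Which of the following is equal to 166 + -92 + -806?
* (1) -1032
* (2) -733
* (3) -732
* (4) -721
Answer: 3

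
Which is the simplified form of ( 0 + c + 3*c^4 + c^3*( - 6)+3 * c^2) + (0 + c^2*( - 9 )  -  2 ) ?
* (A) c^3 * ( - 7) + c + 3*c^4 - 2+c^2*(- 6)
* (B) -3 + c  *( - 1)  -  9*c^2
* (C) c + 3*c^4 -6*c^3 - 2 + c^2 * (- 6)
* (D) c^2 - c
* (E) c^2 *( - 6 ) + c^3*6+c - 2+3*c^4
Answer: C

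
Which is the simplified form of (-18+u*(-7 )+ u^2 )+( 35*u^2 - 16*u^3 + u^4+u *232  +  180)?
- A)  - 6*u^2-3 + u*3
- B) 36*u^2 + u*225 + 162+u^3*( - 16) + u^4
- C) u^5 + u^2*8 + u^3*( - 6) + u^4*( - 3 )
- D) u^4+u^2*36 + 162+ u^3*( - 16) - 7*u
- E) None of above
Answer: B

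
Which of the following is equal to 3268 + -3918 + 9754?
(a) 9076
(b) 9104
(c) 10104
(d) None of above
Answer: b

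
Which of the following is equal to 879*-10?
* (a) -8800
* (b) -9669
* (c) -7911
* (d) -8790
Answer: d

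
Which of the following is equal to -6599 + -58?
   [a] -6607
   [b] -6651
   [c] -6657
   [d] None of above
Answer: c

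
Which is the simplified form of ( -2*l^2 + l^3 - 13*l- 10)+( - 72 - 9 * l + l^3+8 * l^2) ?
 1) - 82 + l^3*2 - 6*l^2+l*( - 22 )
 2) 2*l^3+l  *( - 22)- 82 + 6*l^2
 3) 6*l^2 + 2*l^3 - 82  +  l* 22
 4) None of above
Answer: 2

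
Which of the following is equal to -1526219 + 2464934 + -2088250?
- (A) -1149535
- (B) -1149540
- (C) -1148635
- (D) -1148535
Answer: A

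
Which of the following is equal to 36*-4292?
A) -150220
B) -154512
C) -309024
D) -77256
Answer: B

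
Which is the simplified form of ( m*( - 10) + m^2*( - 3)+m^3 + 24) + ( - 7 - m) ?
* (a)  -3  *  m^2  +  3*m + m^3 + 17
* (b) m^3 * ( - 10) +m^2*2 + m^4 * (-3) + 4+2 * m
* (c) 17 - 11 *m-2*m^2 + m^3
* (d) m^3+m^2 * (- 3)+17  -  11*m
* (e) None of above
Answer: d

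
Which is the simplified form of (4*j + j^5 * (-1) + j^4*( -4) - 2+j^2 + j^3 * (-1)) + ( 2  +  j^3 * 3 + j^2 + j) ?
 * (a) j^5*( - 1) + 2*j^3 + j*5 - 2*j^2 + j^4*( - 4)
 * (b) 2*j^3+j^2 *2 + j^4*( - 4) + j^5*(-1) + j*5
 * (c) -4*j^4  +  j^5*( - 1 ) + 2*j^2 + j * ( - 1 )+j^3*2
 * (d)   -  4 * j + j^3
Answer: b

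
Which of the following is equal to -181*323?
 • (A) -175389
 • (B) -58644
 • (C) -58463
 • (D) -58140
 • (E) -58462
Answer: C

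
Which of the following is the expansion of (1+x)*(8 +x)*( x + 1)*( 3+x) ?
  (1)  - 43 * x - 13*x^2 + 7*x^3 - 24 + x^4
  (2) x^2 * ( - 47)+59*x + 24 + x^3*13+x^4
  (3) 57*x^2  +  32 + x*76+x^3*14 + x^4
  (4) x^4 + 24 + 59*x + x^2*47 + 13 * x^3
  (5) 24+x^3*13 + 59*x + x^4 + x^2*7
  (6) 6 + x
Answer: 4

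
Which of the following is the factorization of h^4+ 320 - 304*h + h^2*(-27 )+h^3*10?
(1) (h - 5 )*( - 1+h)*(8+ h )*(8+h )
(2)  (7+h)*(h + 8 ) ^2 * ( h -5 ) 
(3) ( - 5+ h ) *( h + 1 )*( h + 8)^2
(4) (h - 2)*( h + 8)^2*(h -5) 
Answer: 1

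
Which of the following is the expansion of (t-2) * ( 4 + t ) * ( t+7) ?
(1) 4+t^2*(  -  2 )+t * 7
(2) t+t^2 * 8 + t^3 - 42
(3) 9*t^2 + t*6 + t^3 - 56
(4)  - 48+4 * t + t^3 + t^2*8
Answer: 3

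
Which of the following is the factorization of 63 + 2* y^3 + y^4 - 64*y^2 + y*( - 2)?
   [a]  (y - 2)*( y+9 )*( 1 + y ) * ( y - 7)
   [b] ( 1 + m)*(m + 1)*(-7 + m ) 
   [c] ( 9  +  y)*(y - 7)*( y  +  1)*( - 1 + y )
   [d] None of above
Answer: c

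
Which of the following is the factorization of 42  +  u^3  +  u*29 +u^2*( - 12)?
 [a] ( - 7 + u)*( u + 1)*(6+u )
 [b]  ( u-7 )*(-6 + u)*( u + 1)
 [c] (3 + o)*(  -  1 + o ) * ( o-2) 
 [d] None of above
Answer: b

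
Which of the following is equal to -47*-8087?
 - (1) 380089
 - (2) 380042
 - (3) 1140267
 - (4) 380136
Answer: 1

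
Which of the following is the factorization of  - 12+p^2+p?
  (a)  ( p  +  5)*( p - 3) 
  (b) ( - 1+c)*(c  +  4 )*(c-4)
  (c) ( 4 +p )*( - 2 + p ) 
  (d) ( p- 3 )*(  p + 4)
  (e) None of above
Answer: d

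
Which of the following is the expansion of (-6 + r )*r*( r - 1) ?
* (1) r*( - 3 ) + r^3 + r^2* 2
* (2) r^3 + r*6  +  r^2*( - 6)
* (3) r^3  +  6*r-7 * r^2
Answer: 3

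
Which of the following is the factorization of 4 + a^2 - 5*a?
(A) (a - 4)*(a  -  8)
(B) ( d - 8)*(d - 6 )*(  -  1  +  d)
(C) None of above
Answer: C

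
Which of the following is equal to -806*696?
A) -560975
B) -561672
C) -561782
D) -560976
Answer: D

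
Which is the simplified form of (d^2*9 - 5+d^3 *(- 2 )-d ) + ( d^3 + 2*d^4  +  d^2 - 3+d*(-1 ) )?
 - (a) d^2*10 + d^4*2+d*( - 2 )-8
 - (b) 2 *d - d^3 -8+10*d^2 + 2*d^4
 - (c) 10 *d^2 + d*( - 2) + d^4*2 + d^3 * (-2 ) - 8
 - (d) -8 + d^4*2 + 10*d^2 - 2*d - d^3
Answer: d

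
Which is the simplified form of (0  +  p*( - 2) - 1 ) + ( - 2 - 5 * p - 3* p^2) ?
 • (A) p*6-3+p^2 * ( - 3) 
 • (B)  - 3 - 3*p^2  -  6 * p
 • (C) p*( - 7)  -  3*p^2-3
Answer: C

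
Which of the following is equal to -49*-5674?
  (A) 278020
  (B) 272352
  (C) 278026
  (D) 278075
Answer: C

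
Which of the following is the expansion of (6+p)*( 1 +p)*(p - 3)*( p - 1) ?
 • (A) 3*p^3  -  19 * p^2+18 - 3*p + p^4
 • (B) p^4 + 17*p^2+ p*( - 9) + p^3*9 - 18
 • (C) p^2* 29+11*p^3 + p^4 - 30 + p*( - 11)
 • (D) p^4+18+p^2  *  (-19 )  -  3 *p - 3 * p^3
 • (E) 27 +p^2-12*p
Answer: A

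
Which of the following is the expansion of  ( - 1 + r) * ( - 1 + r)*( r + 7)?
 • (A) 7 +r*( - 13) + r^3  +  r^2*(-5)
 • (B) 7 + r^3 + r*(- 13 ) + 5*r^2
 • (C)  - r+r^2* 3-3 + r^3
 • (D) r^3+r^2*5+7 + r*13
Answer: B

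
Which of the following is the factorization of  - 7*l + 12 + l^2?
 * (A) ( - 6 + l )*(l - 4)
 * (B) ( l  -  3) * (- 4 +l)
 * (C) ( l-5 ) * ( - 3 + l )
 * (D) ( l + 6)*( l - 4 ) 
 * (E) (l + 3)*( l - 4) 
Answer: B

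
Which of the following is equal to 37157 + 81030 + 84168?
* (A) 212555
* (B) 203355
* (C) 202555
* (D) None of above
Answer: D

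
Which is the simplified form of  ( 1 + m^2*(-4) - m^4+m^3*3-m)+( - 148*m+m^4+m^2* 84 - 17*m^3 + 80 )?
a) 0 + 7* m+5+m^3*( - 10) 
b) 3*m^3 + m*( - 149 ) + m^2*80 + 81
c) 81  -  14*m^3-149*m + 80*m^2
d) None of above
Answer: c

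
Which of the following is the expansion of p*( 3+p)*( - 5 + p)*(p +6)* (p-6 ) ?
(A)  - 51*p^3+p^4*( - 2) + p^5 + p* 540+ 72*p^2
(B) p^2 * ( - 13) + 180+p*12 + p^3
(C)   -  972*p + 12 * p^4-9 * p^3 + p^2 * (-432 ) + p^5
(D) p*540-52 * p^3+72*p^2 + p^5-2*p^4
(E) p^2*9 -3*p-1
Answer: A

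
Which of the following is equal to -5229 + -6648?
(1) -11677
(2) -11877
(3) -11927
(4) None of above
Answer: 2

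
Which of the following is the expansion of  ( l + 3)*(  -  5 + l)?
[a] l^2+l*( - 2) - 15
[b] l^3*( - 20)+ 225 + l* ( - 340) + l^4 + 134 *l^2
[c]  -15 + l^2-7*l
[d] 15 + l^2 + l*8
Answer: a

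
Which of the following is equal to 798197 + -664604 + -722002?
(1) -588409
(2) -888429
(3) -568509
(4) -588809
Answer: 1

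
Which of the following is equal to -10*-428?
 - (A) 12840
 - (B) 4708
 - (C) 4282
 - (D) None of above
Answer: D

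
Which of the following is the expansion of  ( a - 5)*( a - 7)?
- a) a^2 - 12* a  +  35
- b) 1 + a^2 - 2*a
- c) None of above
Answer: a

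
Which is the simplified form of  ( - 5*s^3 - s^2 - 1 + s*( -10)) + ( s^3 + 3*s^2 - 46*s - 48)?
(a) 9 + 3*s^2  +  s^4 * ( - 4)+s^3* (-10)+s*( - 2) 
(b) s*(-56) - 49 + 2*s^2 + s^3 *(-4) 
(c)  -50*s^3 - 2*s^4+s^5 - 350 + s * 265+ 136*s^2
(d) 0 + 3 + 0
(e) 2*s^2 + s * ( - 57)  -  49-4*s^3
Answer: b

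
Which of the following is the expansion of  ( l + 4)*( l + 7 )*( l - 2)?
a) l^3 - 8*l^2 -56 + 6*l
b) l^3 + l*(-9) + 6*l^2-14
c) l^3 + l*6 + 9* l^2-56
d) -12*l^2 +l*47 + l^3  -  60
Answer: c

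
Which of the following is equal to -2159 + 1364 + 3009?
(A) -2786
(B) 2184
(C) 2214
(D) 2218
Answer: C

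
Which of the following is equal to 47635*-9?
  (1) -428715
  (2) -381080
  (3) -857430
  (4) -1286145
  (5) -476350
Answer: 1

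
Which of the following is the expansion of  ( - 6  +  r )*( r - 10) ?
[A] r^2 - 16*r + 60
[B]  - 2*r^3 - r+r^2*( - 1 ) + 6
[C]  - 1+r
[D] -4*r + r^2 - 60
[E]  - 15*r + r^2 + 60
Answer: A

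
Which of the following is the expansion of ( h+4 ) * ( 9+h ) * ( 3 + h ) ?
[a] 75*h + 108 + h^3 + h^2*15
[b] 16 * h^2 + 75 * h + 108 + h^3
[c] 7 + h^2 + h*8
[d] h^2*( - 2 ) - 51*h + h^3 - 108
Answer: b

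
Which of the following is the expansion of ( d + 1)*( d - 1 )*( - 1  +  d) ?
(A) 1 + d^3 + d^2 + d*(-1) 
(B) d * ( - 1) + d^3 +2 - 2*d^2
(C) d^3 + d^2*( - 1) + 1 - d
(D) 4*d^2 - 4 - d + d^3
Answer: C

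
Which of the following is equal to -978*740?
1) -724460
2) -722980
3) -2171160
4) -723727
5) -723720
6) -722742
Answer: 5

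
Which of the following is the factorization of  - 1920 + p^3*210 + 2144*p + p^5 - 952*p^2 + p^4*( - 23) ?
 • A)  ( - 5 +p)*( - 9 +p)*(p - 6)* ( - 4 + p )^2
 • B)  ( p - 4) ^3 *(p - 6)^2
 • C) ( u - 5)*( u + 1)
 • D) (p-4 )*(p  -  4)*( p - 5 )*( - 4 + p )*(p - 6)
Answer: D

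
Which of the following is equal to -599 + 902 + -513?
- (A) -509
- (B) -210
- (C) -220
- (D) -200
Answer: B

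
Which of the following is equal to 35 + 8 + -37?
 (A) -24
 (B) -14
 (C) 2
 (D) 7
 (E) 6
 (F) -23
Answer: E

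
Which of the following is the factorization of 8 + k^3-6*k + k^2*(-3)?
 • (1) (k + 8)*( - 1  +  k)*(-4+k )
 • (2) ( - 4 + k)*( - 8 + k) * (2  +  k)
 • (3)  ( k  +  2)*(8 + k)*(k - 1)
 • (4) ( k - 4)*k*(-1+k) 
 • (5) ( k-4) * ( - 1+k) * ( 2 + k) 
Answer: 5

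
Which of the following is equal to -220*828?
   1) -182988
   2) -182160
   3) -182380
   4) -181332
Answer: 2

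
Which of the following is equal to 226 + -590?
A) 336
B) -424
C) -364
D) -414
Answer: C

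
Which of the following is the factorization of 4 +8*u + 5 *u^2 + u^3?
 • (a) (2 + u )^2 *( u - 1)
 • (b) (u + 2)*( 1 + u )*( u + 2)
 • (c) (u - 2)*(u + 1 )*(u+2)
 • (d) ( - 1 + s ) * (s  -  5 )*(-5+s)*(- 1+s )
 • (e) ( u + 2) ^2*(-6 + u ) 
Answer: b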